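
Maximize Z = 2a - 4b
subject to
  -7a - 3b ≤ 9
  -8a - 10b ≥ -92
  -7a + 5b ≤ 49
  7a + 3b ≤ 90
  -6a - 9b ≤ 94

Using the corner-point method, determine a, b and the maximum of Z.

a = 364/15, b = -1198/45, maximum Z = 6976/45

Feasible corners and Z = 2a - 4b:
  (-24/7, 5) → Z = -188/7
  (67/15, -604/45) → Z = 2818/45
  (-3/11, 518/55) → Z = -2102/55
  (312/23, -38/23) → Z = 776/23
  (364/15, -1198/45) → Z = 6976/45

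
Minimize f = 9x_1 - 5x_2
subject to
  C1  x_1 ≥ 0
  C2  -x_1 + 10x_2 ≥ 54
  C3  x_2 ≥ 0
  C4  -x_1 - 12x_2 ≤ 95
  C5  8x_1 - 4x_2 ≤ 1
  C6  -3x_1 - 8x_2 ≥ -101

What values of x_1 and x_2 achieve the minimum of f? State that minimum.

x_1 = 0, x_2 = 101/8, minimum f = -505/8

Feasible corners and f = 9x_1 - 5x_2:
  (0, 27/5) → f = -27
  (0, 101/8) → f = -505/8
  (113/38, 433/76) → f = -131/76
  (103/19, 805/76) → f = -317/76

The binding constraints are x_1 = 0 and -3x_1 - 8x_2 = -101.
Solving simultaneously gives x_1 = 0, x_2 = 101/8.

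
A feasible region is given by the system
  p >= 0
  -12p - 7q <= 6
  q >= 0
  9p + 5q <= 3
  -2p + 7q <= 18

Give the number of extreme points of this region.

Pairwise boundary intersections that survive every other constraint:
  (0, 0)
  (0, 3/5)
  (1/3, 0)

3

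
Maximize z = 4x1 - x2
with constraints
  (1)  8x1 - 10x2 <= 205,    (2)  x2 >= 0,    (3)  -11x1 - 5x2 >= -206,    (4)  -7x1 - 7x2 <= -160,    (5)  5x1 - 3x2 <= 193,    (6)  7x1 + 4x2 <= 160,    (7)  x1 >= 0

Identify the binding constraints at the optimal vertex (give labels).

(3) and (4)

Vertices and z = 4x1 - x2:
  (107/7, 53/7) → z = 375/7
  (8/3, 106/3) → z = -74/3
  (0, 160/7) → z = -160/7
  (0, 40) → z = -40

The maximum is at (107/7, 53/7). Substituting into each constraint, equality holds for (3) and (4); the remaining constraints have slack.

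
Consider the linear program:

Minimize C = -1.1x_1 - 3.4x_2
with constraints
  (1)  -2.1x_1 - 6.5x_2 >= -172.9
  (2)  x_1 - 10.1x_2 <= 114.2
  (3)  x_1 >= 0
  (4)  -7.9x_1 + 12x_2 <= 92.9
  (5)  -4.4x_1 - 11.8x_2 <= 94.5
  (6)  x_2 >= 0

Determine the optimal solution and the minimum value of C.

x_1 = 247/3, x_2 = 0, minimum C = -2717/30

Corner points and C = -1.1x_1 - 3.4x_2:
  (29419/1531, 31220/1531) → C = -1385089/15310
  (247/3, 0) → C = -2717/30
  (0, 929/120) → C = -15793/600
  (0, 0) → C = 0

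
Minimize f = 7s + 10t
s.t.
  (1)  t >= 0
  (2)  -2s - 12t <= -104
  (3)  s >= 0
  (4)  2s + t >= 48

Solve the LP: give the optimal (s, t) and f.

Feasible corners and f = 7s + 10t:
  (52, 0) → f = 364
  (236/11, 56/11) → f = 2212/11
  (0, 48) → f = 480
The feasible region is unbounded (it extends along (0, 1), (1, 0)), but f strictly increases along every unbounded feasible direction, so there is no improving ray and the minimum is attained at a vertex.

The optimum lies where -2s - 12t = -104 and 2s + t = 48.
Solving simultaneously gives s = 236/11, t = 56/11.

s = 236/11, t = 56/11, minimum f = 2212/11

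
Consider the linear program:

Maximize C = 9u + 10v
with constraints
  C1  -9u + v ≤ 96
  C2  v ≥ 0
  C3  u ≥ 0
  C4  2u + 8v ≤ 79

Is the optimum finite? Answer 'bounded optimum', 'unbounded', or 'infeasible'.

Corner points and C = 9u + 10v:
  (0, 0) → C = 0
  (79/2, 0) → C = 711/2
  (0, 79/8) → C = 395/4
The feasible region has finitely many vertices and no improving ray; the maximum is 711/2 at (79/2, 0).

bounded optimum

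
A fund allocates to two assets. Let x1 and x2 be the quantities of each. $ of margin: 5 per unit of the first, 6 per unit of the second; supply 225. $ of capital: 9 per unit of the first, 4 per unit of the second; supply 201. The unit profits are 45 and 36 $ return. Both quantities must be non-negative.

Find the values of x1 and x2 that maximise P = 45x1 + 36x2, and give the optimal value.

x1 = 9, x2 = 30, maximum P = 1485

Feasible corners and P = 45x1 + 36x2:
  (0, 0) → P = 0
  (0, 75/2) → P = 1350
  (67/3, 0) → P = 1005
  (9, 30) → P = 1485

At the optimal vertex, 5x1 + 6x2 = 225 and 9x1 + 4x2 = 201.
Solving simultaneously gives x1 = 9, x2 = 30.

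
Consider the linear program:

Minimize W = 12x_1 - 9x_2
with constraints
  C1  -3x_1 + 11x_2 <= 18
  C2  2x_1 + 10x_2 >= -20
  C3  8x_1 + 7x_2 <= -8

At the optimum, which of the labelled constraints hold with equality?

C1 and C2

Extreme points and W = 12x_1 - 9x_2:
  (-100/13, -6/13) → W = -1146/13
  (-214/109, 120/109) → W = -3648/109
  (10/11, -24/11) → W = 336/11

The minimum is at (-100/13, -6/13). Substituting into each constraint, equality holds for C1 and C2; the remaining constraints have slack.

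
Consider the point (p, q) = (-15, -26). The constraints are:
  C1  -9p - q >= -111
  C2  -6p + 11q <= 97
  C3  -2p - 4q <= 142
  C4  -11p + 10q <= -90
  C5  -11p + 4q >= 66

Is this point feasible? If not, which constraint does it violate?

not feasible — violates C5

Constraint C5: -11p + 4q = 61, which is not ≥ 66. All other constraints are satisfied.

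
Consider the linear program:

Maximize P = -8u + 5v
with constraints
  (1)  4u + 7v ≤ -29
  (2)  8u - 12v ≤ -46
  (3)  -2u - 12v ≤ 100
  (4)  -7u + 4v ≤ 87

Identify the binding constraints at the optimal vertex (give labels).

(1) and (4)

Corner points and P = -8u + 5v:
  (-335/52, -6/13) → P = 640/13
  (-145/13, 29/13) → P = 1305/13
  (-73/5, -59/10) → P = 873/10
  (-361/23, -263/46) → P = 4461/46

The maximum is at (-145/13, 29/13). Substituting into each constraint, equality holds for (1) and (4); the remaining constraints have slack.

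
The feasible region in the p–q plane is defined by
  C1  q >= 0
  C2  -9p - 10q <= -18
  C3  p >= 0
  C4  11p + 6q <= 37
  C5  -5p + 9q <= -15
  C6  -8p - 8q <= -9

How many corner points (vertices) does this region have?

Of the 15 pairwise boundary intersections, those satisfying every inequality are:
  (37/11, 0)
  (3, 0)
  (141/43, 20/129)

3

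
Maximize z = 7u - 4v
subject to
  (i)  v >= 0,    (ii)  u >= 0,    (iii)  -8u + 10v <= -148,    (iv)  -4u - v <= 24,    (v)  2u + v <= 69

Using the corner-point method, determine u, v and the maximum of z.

u = 69/2, v = 0, maximum z = 483/2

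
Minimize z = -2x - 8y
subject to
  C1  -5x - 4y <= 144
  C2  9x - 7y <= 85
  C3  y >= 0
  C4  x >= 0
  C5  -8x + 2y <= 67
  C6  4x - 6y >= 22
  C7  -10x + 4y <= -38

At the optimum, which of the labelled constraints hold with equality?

Extreme points and z = -2x - 8y:
  (85/9, 0) → z = -170/9
  (178/13, 71/13) → z = -924/13
  (11/2, 0) → z = -11

The minimum is at (178/13, 71/13). Substituting into each constraint, equality holds for C2 and C6; the remaining constraints have slack.

C2 and C6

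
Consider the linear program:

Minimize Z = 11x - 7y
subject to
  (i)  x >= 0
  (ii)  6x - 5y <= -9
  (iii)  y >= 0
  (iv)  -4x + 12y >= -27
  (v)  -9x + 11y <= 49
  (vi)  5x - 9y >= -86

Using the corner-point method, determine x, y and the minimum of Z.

The optimum lies where x = 0 and -9x + 11y = 49.
Solving simultaneously gives x = 0, y = 49/11.

x = 0, y = 49/11, minimum Z = -343/11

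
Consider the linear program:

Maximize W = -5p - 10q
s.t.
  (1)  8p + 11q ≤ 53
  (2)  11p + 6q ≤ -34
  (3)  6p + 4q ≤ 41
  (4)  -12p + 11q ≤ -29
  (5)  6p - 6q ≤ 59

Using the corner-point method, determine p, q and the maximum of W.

Corner points and W = -5p - 10q:
  (-200/193, -727/193) → W = 8270/193
  (25/17, -853/102) → W = 3890/51
  (-475/6, -89) → W = 7715/6

p = -475/6, q = -89, maximum W = 7715/6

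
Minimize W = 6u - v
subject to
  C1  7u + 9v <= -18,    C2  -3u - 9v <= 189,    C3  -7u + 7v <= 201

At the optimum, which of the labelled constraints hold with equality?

C2 and C3

Extreme points and W = 6u - v:
  (171/4, -141/4) → W = 1167/4
  (-1935/112, 183/16) → W = -12891/112
  (-261/7, -60/7) → W = -1506/7

The minimum is at (-261/7, -60/7). Substituting into each constraint, equality holds for C2 and C3; the remaining constraints have slack.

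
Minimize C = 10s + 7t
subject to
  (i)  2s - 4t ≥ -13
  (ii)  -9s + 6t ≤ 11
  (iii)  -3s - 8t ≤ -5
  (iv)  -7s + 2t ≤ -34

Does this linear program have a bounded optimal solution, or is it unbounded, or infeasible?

Vertices and C = 10s + 7t:
  (27/4, 53/8) → C = 911/8
  (141/31, -67/62) → C = 2351/62
The feasible region has finitely many vertices and no improving ray; the minimum is 2351/62 at (141/31, -67/62).

bounded optimum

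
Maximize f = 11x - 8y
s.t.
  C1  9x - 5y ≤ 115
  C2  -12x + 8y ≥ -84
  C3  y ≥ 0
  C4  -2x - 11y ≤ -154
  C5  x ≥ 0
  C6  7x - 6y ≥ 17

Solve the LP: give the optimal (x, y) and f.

The optimum lies where -12x + 8y = -84 and -2x - 11y = -154.
Solving simultaneously gives x = 539/37, y = 420/37.

x = 539/37, y = 420/37, maximum f = 2569/37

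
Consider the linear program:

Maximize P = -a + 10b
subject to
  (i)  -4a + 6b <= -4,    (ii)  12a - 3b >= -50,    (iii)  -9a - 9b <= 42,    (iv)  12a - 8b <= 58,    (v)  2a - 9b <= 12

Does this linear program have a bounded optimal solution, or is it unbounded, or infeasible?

Extreme points and P = -a + 10b:
  (79/10, 23/5) → P = 381/10
  (-3/2, -5/3) → P = -91/6
  (213/46, -7/23) → P = -353/46
The feasible region has finitely many vertices and no improving ray; the maximum is 381/10 at (79/10, 23/5).

bounded optimum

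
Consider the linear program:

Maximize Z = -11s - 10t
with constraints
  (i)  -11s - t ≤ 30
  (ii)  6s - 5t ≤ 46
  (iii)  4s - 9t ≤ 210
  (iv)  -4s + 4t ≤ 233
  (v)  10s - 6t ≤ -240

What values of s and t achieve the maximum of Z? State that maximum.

s = -105/19, t = 585/19, maximum Z = -4695/19

At the optimal vertex, -11s - t = 30 and 10s - 6t = -240.
Solving simultaneously gives s = -105/19, t = 585/19.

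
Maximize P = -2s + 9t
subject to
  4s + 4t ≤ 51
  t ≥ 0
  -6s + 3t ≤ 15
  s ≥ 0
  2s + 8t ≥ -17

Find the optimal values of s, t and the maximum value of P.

Corner points and P = -2s + 9t:
  (51/4, 0) → P = -51/2
  (31/12, 61/6) → P = 259/3
  (0, 0) → P = 0
  (0, 5) → P = 45

The binding constraints are 4s + 4t = 51 and -6s + 3t = 15.
Solving simultaneously gives s = 31/12, t = 61/6.

s = 31/12, t = 61/6, maximum P = 259/3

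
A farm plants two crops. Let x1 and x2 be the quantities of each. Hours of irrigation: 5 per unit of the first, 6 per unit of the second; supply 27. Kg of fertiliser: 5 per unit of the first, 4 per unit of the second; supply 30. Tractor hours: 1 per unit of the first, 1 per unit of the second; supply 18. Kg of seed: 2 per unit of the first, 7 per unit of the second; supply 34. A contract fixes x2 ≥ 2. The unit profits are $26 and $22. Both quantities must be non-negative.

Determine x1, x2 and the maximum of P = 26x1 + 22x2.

x1 = 3, x2 = 2, maximum P = 122

Corner points and P = 26x1 + 22x2:
  (0, 9/2) → P = 99
  (0, 2) → P = 44
  (3, 2) → P = 122

At the optimal vertex, 5x1 + 6x2 = 27 and x2 = 2.
Solving simultaneously gives x1 = 3, x2 = 2.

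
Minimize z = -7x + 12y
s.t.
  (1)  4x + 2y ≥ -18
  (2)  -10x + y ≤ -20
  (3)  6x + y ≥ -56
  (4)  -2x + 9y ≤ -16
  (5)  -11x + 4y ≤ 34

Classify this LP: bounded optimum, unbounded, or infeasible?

unbounded

From the feasible point (11/12, -65/6), moving in the direction (9, 2) keeps every constraint satisfied while z decreases without bound.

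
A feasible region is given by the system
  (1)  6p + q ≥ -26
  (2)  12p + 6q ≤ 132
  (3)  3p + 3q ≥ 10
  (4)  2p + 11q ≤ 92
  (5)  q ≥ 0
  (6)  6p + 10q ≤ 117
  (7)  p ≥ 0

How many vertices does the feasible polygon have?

5

Pairwise boundary intersections that survive every other constraint:
  (15/2, 7)
  (11, 0)
  (10/3, 0)
  (0, 10/3)
  (0, 92/11)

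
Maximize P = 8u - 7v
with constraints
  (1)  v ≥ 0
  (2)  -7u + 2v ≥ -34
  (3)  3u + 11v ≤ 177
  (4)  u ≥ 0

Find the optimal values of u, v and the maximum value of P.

Corner points and P = 8u - 7v:
  (34/7, 0) → P = 272/7
  (0, 0) → P = 0
  (728/83, 1137/83) → P = -2135/83
  (0, 177/11) → P = -1239/11

At the optimal vertex, v = 0 and -7u + 2v = -34.
Solving simultaneously gives u = 34/7, v = 0.

u = 34/7, v = 0, maximum P = 272/7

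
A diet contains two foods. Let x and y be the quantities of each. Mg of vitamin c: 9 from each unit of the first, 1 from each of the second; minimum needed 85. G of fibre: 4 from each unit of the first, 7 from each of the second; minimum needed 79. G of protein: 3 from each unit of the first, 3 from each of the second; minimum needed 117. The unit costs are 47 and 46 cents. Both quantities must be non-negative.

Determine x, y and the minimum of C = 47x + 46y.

x = 23/4, y = 133/4, minimum C = 7199/4

Corner points and C = 47x + 46y:
  (0, 85) → C = 3910
  (39, 0) → C = 1833
  (23/4, 133/4) → C = 7199/4
The feasible region is unbounded (it extends along (0, 1), (1, 0)), but C strictly increases along every unbounded feasible direction, so there is no improving ray and the minimum is attained at a vertex.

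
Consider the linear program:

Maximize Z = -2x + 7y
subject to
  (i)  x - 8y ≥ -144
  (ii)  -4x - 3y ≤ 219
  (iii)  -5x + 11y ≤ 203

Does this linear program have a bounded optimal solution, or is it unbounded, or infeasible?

bounded optimum

Corner points and Z = -2x + 7y:
  (-40/29, 517/29) → Z = 3699/29
  (-3018/59, -283/59) → Z = 4055/59
The feasible region has finitely many vertices and no improving ray; the maximum is 3699/29 at (-40/29, 517/29).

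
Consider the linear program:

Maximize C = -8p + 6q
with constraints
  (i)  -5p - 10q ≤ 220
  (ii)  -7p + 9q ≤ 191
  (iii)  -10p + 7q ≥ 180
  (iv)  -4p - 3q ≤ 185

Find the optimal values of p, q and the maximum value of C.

p = -778/23, q = -117/23, maximum C = 5522/23

Corner points and C = -8p + 6q:
  (-778/23, -117/23) → C = 5522/23
  (-668/27, -260/27) → C = 3784/27
  (-283/41, 650/41) → C = 6164/41

The binding constraints are -5p - 10q = 220 and -7p + 9q = 191.
Solving simultaneously gives p = -778/23, q = -117/23.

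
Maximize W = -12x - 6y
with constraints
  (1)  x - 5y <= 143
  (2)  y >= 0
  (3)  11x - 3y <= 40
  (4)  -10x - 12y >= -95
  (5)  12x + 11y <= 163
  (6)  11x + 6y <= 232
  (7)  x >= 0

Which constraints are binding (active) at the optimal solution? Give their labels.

Corner points and W = -12x - 6y:
  (40/11, 0) → W = -480/11
  (0, 0) → W = 0
  (85/18, 215/54) → W = -725/9
  (0, 95/12) → W = -95/2

The maximum is at (0, 0). Substituting into each constraint, equality holds for (2) and (7); the remaining constraints have slack.

(2) and (7)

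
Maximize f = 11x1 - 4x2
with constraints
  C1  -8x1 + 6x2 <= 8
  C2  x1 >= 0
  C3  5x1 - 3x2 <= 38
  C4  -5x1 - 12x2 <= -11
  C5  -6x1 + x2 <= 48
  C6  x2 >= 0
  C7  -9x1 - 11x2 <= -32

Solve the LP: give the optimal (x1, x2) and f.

x1 = 42, x2 = 172/3, maximum f = 698/3

Extreme points and f = 11x1 - 4x2:
  (42, 172/3) → f = 698/3
  (52/71, 164/71) → f = -84/71
  (38/5, 0) → f = 418/5
  (32/9, 0) → f = 352/9

The optimum lies where -8x1 + 6x2 = 8 and 5x1 - 3x2 = 38.
Solving simultaneously gives x1 = 42, x2 = 172/3.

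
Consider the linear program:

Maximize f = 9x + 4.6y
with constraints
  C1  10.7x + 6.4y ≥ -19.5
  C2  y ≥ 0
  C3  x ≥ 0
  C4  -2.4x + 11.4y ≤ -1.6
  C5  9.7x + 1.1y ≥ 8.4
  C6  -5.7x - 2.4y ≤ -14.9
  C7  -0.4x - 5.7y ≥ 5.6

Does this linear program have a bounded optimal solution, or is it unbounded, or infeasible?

infeasible

The boundaries 10.7x + 6.4y = -19.5 and -5.7x - 2.4y = -14.9 meet at (1777/135, -13529/540), but that point violates y ≥ 0. Every candidate vertex is excluded by some other constraint, so the feasible region is empty.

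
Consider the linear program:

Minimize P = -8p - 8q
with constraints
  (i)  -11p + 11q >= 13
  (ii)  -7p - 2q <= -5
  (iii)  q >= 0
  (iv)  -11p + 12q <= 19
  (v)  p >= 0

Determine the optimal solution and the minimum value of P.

p = 53/11, q = 6, minimum P = -952/11

Extreme points and P = -8p - 8q:
  (29/99, 146/99) → P = -1400/99
  (53/11, 6) → P = -952/11
  (11/53, 94/53) → P = -840/53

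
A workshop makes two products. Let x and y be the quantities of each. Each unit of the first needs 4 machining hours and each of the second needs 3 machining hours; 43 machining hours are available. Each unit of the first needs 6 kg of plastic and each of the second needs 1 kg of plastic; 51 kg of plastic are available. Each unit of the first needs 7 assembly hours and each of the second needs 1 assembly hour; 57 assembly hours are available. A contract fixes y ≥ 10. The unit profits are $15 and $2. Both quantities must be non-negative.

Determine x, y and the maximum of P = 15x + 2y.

Feasible corners and P = 15x + 2y:
  (0, 43/3) → P = 86/3
  (0, 10) → P = 20
  (13/4, 10) → P = 275/4

x = 13/4, y = 10, maximum P = 275/4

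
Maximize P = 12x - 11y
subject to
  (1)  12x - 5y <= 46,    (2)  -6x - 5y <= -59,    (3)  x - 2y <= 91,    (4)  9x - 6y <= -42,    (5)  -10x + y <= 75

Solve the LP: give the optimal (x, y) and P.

Vertices and P = 12x - 11y:
  (18, 34) → P = -158
  (16/9, 29/3) → P = -85
  (-79/14, 130/7) → P = -272
The feasible region is unbounded (it extends along (1, 10), (5, 12)), but P strictly decreases along every unbounded feasible direction, so there is no improving ray and the maximum is attained at a vertex.

The binding constraints are -6x - 5y = -59 and 9x - 6y = -42.
Solving simultaneously gives x = 16/9, y = 29/3.

x = 16/9, y = 29/3, maximum P = -85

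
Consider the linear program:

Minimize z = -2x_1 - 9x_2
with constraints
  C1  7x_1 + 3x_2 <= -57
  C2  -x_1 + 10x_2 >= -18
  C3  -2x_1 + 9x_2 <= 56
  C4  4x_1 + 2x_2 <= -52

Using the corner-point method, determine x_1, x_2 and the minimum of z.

x_1 = -29/2, x_2 = 3, minimum z = 2

Vertices and z = -2x_1 - 9x_2:
  (-722/11, -92/11) → z = 2272/11
  (-242/21, -62/21) → z = 1042/21
  (-29/2, 3) → z = 2

The optimum lies where -2x_1 + 9x_2 = 56 and 4x_1 + 2x_2 = -52.
Solving simultaneously gives x_1 = -29/2, x_2 = 3.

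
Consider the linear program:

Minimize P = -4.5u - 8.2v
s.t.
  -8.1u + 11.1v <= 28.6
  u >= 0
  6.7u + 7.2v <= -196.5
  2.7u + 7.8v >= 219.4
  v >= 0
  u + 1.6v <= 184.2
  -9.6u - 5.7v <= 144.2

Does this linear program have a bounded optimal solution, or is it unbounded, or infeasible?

The boundaries -8.1u + 11.1v = 28.6 and 2.7u + 7.8v = 219.4 meet at (73742/3105, 6868/345), but that point violates 6.7u + 7.2v ≤ -196.5. Every candidate vertex is excluded by some other constraint, so the feasible region is empty.

infeasible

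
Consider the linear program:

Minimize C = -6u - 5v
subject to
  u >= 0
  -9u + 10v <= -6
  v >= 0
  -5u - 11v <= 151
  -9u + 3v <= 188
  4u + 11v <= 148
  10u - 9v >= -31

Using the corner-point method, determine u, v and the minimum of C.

Vertices and C = -6u - 5v:
  (2/3, 0) → C = -4
  (1546/139, 1308/139) → C = -15816/139
  (37, 0) → C = -222

At the optimal vertex, v = 0 and 4u + 11v = 148.
Solving simultaneously gives u = 37, v = 0.

u = 37, v = 0, minimum C = -222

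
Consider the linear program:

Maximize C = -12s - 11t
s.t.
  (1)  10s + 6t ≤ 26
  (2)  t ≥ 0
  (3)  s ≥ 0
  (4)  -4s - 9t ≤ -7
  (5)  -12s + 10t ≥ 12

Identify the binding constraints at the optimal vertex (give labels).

Vertices and C = -12s - 11t:
  (0, 13/3) → C = -143/3
  (47/43, 108/43) → C = -1752/43
  (0, 6/5) → C = -66/5

The maximum is at (0, 6/5). Substituting into each constraint, equality holds for (3) and (5); the remaining constraints have slack.

(3) and (5)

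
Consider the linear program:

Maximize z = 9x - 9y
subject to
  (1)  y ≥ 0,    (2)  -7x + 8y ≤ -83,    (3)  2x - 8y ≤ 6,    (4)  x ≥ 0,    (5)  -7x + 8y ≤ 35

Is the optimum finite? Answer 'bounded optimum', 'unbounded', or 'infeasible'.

unbounded

From the feasible point (77/5, 31/10), moving in the direction (8, 7) keeps every constraint satisfied while z increases without bound.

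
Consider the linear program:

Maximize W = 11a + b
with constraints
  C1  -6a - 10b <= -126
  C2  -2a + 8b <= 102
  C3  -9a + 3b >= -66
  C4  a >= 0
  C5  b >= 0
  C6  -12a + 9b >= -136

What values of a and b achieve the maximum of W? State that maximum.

a = 139/11, b = 175/11, maximum W = 1704/11

The binding constraints are -2a + 8b = 102 and -9a + 3b = -66.
Solving simultaneously gives a = 139/11, b = 175/11.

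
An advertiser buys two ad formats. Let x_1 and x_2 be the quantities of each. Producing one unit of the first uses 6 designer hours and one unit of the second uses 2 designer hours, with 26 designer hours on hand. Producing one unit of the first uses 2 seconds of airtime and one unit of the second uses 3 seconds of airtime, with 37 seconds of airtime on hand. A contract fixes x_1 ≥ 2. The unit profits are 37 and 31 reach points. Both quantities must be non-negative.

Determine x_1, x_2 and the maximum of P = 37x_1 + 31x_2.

x_1 = 2, x_2 = 7, maximum P = 291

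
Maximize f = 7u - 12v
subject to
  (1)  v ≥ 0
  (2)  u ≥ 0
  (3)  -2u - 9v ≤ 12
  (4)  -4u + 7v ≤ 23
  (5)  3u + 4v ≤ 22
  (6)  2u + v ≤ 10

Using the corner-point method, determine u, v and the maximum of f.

u = 5, v = 0, maximum f = 35

Extreme points and f = 7u - 12v:
  (0, 0) → f = 0
  (5, 0) → f = 35
  (0, 23/7) → f = -276/7
  (62/37, 157/37) → f = -1450/37
  (18/5, 14/5) → f = -42/5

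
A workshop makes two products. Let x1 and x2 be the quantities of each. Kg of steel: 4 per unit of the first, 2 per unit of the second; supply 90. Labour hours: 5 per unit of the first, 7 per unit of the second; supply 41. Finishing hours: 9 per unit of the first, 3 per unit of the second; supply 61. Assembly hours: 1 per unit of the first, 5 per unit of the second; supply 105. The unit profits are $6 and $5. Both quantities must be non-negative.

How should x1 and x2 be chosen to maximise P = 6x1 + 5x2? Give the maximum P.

Vertices and P = 6x1 + 5x2:
  (0, 0) → P = 0
  (0, 41/7) → P = 205/7
  (61/9, 0) → P = 122/3
  (19/3, 4/3) → P = 134/3

The optimum lies where 5x1 + 7x2 = 41 and 9x1 + 3x2 = 61.
Solving simultaneously gives x1 = 19/3, x2 = 4/3.

x1 = 19/3, x2 = 4/3, maximum P = 134/3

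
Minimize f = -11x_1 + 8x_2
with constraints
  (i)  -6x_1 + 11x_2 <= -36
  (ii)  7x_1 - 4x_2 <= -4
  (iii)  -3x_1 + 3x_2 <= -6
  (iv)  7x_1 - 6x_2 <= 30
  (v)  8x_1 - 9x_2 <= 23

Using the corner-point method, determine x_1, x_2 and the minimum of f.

Extreme points and f = -11x_1 + 8x_2:
  (-4, -6) → f = -4
  (-128/31, -193/31) → f = -136/31
  (-5, -7) → f = -1

The optimum lies where 7x_1 - 4x_2 = -4 and 8x_1 - 9x_2 = 23.
Solving simultaneously gives x_1 = -128/31, x_2 = -193/31.

x_1 = -128/31, x_2 = -193/31, minimum f = -136/31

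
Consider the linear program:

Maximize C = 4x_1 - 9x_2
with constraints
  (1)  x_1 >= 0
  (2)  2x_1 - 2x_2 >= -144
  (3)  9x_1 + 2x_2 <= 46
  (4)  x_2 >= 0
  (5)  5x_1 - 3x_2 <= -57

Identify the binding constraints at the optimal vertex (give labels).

(1) and (5)

Extreme points and C = 4x_1 - 9x_2:
  (0, 23) → C = -207
  (0, 19) → C = -171
  (24/37, 743/37) → C = -6591/37

The maximum is at (0, 19). Substituting into each constraint, equality holds for (1) and (5); the remaining constraints have slack.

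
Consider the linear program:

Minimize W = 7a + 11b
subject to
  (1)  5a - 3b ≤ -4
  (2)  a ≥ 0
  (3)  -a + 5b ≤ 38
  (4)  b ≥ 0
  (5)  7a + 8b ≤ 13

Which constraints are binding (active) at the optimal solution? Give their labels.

Extreme points and W = 7a + 11b:
  (0, 4/3) → W = 44/3
  (7/61, 93/61) → W = 1072/61
  (0, 13/8) → W = 143/8

The minimum is at (0, 4/3). Substituting into each constraint, equality holds for (1) and (2); the remaining constraints have slack.

(1) and (2)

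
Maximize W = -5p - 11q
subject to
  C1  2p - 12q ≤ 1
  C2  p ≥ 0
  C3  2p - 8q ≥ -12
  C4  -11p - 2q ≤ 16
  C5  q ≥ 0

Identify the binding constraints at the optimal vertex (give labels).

C2 and C5

Vertices and W = -5p - 11q:
  (1/2, 0) → W = -5/2
  (0, 3/2) → W = -33/2
  (0, 0) → W = 0
The feasible region is unbounded (it extends along (6, 1), (4, 1)), but W strictly decreases along every unbounded feasible direction, so there is no improving ray and the maximum is attained at a vertex.

The maximum is at (0, 0). Substituting into each constraint, equality holds for C2 and C5; the remaining constraints have slack.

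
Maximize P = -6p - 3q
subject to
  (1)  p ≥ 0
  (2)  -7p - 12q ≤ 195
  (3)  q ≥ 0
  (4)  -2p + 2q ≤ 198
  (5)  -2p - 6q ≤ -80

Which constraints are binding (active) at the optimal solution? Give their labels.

Vertices and P = -6p - 3q:
  (0, 99) → P = -297
  (0, 40/3) → P = -40
  (40, 0) → P = -240
The feasible region is unbounded (it extends along (1, 1), (1, 0)), but P strictly decreases along every unbounded feasible direction, so there is no improving ray and the maximum is attained at a vertex.

The maximum is at (0, 40/3). Substituting into each constraint, equality holds for (1) and (5); the remaining constraints have slack.

(1) and (5)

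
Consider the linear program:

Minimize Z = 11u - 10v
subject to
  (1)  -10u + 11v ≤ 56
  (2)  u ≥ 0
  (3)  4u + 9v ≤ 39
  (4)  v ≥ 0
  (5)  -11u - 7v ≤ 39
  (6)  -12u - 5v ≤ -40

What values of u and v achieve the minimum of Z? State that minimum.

u = 15/8, v = 7/2, minimum Z = -115/8

Feasible corners and Z = 11u - 10v:
  (39/4, 0) → Z = 429/4
  (15/8, 7/2) → Z = -115/8
  (10/3, 0) → Z = 110/3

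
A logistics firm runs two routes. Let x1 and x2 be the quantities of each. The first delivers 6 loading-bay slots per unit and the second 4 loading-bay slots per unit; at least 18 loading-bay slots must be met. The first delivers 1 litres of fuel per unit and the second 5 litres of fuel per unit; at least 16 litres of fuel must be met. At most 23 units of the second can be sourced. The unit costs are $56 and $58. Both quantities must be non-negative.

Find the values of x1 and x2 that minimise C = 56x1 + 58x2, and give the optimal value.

x1 = 1, x2 = 3, minimum C = 230

Corner points and C = 56x1 + 58x2:
  (0, 9/2) → C = 261
  (0, 23) → C = 1334
  (16, 0) → C = 896
  (1, 3) → C = 230
The feasible region is unbounded (it extends along (1, 0)), but C strictly increases along every unbounded feasible direction, so there is no improving ray and the minimum is attained at a vertex.

The optimum lies where 6x1 + 4x2 = 18 and x1 + 5x2 = 16.
Solving simultaneously gives x1 = 1, x2 = 3.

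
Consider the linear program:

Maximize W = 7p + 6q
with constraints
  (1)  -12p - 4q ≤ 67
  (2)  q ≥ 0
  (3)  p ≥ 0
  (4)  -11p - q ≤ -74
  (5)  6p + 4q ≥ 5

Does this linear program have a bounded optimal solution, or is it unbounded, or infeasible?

unbounded

From the feasible point (74/11, 0), moving in the direction (0, 1) keeps every constraint satisfied while W increases without bound.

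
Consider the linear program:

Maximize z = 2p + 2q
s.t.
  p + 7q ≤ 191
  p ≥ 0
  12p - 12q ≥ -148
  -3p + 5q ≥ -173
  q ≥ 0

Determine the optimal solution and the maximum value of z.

p = 1083/13, q = 200/13, maximum z = 2566/13

Corner points and z = 2p + 2q:
  (157/12, 305/12) → z = 77
  (1083/13, 200/13) → z = 2566/13
  (0, 37/3) → z = 74/3
  (0, 0) → z = 0
  (173/3, 0) → z = 346/3

At the optimal vertex, p + 7q = 191 and -3p + 5q = -173.
Solving simultaneously gives p = 1083/13, q = 200/13.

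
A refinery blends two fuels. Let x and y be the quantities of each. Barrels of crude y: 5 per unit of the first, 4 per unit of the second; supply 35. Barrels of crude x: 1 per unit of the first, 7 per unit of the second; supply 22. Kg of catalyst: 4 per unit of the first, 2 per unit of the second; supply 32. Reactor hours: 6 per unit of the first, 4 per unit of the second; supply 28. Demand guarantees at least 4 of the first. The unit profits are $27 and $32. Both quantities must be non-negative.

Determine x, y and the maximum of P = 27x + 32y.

x = 4, y = 1, maximum P = 140

Feasible corners and P = 27x + 32y:
  (14/3, 0) → P = 126
  (4, 0) → P = 108
  (4, 1) → P = 140

The optimum lies where 6x + 4y = 28 and x = 4.
Solving simultaneously gives x = 4, y = 1.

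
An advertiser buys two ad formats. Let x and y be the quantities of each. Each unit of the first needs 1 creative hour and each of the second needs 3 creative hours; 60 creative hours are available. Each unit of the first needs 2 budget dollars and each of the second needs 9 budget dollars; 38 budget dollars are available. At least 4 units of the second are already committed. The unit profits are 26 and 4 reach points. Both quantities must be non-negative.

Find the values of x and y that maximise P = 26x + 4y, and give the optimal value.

x = 1, y = 4, maximum P = 42

Vertices and P = 26x + 4y:
  (0, 38/9) → P = 152/9
  (0, 4) → P = 16
  (1, 4) → P = 42

The optimum lies where 2x + 9y = 38 and y = 4.
Solving simultaneously gives x = 1, y = 4.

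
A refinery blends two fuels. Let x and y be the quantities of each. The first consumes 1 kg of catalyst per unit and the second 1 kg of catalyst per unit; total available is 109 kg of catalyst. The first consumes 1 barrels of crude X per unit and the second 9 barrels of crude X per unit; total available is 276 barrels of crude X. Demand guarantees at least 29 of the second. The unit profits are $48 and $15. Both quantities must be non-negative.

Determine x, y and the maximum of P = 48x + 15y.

x = 15, y = 29, maximum P = 1155

Feasible corners and P = 48x + 15y:
  (0, 92/3) → P = 460
  (0, 29) → P = 435
  (15, 29) → P = 1155

The optimum lies where x + 9y = 276 and y = 29.
Solving simultaneously gives x = 15, y = 29.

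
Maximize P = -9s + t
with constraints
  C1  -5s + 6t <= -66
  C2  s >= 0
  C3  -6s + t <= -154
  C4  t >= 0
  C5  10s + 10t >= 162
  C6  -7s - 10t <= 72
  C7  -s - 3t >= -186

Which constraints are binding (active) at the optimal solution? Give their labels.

Vertices and P = -9s + t:
  (858/31, 374/31) → P = -7348/31
  (438/7, 288/7) → P = -522
  (77/3, 0) → P = -231
  (186, 0) → P = -1674

The maximum is at (77/3, 0). Substituting into each constraint, equality holds for C3 and C4; the remaining constraints have slack.

C3 and C4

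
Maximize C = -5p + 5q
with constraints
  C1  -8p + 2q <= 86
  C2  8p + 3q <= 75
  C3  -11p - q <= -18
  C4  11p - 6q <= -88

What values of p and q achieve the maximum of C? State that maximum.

p = -21/25, q = 681/25, maximum C = 702/5

Extreme points and C = -5p + 5q:
  (-21/25, 681/25) → C = 702/5
  (62/27, 1529/81) → C = 6715/81
  (20/77, 106/7) → C = 5730/77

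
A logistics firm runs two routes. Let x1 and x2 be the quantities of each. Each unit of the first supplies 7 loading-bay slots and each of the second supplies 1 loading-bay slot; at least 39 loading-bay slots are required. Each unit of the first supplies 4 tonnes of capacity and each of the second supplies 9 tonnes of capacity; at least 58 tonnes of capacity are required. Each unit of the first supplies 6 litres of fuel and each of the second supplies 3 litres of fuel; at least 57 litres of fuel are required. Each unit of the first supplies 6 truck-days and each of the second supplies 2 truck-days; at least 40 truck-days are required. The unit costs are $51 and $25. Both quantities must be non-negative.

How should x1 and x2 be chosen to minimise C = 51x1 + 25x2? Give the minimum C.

x1 = 4, x2 = 11, minimum C = 479

Extreme points and C = 51x1 + 25x2:
  (0, 39) → C = 975
  (29/2, 0) → C = 1479/2
  (4, 11) → C = 479
  (113/14, 20/7) → C = 6763/14
The feasible region is unbounded (it extends along (0, 1), (1, 0)), but C strictly increases along every unbounded feasible direction, so there is no improving ray and the minimum is attained at a vertex.

The optimum lies where 7x1 + x2 = 39 and 6x1 + 3x2 = 57.
Solving simultaneously gives x1 = 4, x2 = 11.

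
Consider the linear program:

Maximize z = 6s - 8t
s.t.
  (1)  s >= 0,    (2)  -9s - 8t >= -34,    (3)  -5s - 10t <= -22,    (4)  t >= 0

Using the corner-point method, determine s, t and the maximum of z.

s = 82/25, t = 14/25, maximum z = 76/5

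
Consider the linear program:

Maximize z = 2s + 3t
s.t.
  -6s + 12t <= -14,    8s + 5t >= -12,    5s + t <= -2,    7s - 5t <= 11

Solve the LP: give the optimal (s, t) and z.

s = -5/33, t = -41/33, maximum z = -133/33

Feasible corners and z = 2s + 3t:
  (-37/63, -92/63) → z = -50/9
  (-5/33, -41/33) → z = -133/33
  (-1/15, -172/75) → z = -526/75
  (1/32, -69/32) → z = -205/32

The binding constraints are -6s + 12t = -14 and 5s + t = -2.
Solving simultaneously gives s = -5/33, t = -41/33.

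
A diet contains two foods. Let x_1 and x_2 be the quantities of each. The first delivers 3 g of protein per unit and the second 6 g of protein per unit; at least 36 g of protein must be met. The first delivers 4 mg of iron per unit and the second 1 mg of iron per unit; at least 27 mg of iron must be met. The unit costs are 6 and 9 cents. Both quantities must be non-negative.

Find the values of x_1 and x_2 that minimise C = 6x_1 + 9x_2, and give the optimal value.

x_1 = 6, x_2 = 3, minimum C = 63

Corner points and C = 6x_1 + 9x_2:
  (0, 27) → C = 243
  (12, 0) → C = 72
  (6, 3) → C = 63
The feasible region is unbounded (it extends along (0, 1), (1, 0)), but C strictly increases along every unbounded feasible direction, so there is no improving ray and the minimum is attained at a vertex.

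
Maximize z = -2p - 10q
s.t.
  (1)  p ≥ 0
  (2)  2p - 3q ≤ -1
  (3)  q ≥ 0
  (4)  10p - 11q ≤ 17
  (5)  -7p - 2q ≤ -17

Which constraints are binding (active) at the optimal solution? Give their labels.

(2) and (5)

Feasible corners and z = -2p - 10q:
  (0, 17/2) → z = -85
  (31/4, 11/2) → z = -141/2
  (49/25, 41/25) → z = -508/25
The feasible region is unbounded (it extends along (0, 1), (11, 10)), but z strictly decreases along every unbounded feasible direction, so there is no improving ray and the maximum is attained at a vertex.

The maximum is at (49/25, 41/25). Substituting into each constraint, equality holds for (2) and (5); the remaining constraints have slack.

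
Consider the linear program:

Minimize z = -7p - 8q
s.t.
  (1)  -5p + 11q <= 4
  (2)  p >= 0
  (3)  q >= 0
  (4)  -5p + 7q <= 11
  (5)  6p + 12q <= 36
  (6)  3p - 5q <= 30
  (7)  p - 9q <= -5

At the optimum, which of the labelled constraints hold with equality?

Extreme points and z = -7p - 8q:
  (58/21, 34/21) → z = -226/7
  (19/34, 21/34) → z = -301/34
  (4, 1) → z = -36

The minimum is at (4, 1). Substituting into each constraint, equality holds for (5) and (7); the remaining constraints have slack.

(5) and (7)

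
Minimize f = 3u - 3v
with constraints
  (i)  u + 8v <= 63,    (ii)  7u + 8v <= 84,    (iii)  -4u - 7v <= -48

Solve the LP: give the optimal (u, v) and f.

u = -57/25, v = 204/25, minimum f = -783/25

Extreme points and f = 3u - 3v:
  (7/2, 119/16) → f = -189/16
  (-57/25, 204/25) → f = -783/25
  (12, 0) → f = 36

The optimum lies where u + 8v = 63 and -4u - 7v = -48.
Solving simultaneously gives u = -57/25, v = 204/25.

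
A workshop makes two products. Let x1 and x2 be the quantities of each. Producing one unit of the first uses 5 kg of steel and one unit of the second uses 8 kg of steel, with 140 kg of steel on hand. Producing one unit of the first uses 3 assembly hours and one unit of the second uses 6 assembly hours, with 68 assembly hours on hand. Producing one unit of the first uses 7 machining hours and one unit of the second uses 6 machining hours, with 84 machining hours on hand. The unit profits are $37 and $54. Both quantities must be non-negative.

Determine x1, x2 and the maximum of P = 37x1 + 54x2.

x1 = 4, x2 = 28/3, maximum P = 652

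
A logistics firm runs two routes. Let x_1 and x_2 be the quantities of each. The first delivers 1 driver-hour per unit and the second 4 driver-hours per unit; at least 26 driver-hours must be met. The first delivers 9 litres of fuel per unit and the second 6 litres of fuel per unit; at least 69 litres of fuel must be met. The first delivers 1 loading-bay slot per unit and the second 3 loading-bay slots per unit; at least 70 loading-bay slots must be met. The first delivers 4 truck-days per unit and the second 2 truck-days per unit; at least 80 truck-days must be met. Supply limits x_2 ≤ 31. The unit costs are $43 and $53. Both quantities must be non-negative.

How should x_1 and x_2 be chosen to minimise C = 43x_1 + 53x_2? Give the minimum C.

Extreme points and C = 43x_1 + 53x_2:
  (70, 0) → C = 3010
  (10, 20) → C = 1490
  (9/2, 31) → C = 3673/2
The feasible region is unbounded (it extends along (1, 0)), but C strictly increases along every unbounded feasible direction, so there is no improving ray and the minimum is attained at a vertex.

x_1 = 10, x_2 = 20, minimum C = 1490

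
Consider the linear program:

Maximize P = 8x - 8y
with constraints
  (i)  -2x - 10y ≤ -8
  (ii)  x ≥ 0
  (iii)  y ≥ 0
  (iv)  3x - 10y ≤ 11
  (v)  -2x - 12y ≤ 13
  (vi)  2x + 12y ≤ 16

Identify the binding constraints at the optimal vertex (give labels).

Vertices and P = 8x - 8y:
  (0, 4/5) → P = -32/5
  (19/5, 1/25) → P = 752/25
  (0, 4/3) → P = -32/3
  (73/14, 13/28) → P = 38

The maximum is at (73/14, 13/28). Substituting into each constraint, equality holds for (iv) and (vi); the remaining constraints have slack.

(iv) and (vi)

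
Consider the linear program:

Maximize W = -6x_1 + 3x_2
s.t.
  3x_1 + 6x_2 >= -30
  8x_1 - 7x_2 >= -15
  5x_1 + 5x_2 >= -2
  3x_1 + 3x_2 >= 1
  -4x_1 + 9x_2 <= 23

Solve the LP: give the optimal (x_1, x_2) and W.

x_1 = -38/45, x_2 = 53/45, maximum W = 43/5

Corner points and W = -6x_1 + 3x_2:
  (32/3, -31/3) → W = -95
  (-38/45, 53/45) → W = 43/5
  (13/22, 31/11) → W = 54/11
The feasible region is unbounded (it extends along (2, -1), (9, 4)), but W strictly decreases along every unbounded feasible direction, so there is no improving ray and the maximum is attained at a vertex.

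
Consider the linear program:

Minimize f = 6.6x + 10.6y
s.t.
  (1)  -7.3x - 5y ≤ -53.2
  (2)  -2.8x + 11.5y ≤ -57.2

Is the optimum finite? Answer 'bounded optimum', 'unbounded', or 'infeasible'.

unbounded

From the feasible point (17956/1959, -5372/1959), moving in the direction (5, -7.3) keeps every constraint satisfied while f decreases without bound.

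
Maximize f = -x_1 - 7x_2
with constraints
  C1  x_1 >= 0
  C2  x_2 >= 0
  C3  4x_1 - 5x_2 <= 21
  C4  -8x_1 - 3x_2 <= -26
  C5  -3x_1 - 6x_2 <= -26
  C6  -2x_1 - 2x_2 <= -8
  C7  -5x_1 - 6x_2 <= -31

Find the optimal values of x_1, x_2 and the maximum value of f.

x_1 = 256/39, x_2 = 41/39, maximum f = -181/13

Extreme points and f = -x_1 - 7x_2:
  (0, 26/3) → f = -182/3
  (256/39, 41/39) → f = -181/13
  (21/11, 118/33) → f = -889/33
  (5/2, 37/12) → f = -289/12
The feasible region is unbounded (it extends along (0, 1), (5, 4)), but f strictly decreases along every unbounded feasible direction, so there is no improving ray and the maximum is attained at a vertex.

At the optimal vertex, 4x_1 - 5x_2 = 21 and -3x_1 - 6x_2 = -26.
Solving simultaneously gives x_1 = 256/39, x_2 = 41/39.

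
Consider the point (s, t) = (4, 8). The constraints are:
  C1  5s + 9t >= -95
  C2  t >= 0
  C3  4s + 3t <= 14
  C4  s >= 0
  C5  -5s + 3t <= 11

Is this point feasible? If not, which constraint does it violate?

Constraint C3: 4s + 3t = 40, which is not ≤ 14. All other constraints are satisfied.

not feasible — violates C3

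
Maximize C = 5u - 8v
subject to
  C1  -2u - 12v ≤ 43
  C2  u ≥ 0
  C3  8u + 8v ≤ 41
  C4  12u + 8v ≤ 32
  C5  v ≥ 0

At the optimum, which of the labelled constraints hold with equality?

C4 and C5

Feasible corners and C = 5u - 8v:
  (0, 4) → C = -32
  (0, 0) → C = 0
  (8/3, 0) → C = 40/3

The maximum is at (8/3, 0). Substituting into each constraint, equality holds for C4 and C5; the remaining constraints have slack.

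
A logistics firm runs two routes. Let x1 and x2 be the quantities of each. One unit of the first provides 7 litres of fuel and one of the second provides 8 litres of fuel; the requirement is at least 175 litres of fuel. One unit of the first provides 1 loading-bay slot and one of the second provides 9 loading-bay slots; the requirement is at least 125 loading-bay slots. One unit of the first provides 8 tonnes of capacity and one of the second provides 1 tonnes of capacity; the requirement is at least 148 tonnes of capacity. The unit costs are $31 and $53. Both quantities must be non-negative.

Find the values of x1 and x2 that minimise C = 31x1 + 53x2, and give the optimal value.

Vertices and C = 31x1 + 53x2:
  (0, 148) → C = 7844
  (125, 0) → C = 3875
  (17, 12) → C = 1163
The feasible region is unbounded (it extends along (0, 1), (1, 0)), but C strictly increases along every unbounded feasible direction, so there is no improving ray and the minimum is attained at a vertex.

x1 = 17, x2 = 12, minimum C = 1163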